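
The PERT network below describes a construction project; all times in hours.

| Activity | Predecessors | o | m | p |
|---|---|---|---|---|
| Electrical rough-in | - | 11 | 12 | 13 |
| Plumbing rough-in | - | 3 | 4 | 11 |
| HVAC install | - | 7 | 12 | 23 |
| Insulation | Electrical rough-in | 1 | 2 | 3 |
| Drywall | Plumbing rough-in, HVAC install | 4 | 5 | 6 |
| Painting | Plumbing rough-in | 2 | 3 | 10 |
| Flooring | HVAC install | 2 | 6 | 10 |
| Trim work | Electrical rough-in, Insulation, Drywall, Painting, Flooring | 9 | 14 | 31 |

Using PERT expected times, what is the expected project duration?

te_Electrical rough-in = (11 + 4·12 + 13)/6 = 72/6 = 12
te_Plumbing rough-in = (3 + 4·4 + 11)/6 = 30/6 = 5
te_HVAC install = (7 + 4·12 + 23)/6 = 78/6 = 13
te_Insulation = (1 + 4·2 + 3)/6 = 12/6 = 2
te_Drywall = (4 + 4·5 + 6)/6 = 30/6 = 5
te_Painting = (2 + 4·3 + 10)/6 = 24/6 = 4
te_Flooring = (2 + 4·6 + 10)/6 = 36/6 = 6
te_Trim work = (9 + 4·14 + 31)/6 = 96/6 = 16

Forward pass:
ES_Electrical rough-in = 0; EF_Electrical rough-in = 12
ES_Plumbing rough-in = 0; EF_Plumbing rough-in = 5
ES_HVAC install = 0; EF_HVAC install = 13
ES_Insulation = 12; EF_Insulation = 12+2 = 14
ES_Drywall = max(EF_Plumbing rough-in=5, EF_HVAC install=13) = 13; EF_Drywall = 13+5 = 18
ES_Painting = 5; EF_Painting = 5+4 = 9
ES_Flooring = 13; EF_Flooring = 13+6 = 19
ES_Trim work = max(EF_Electrical rough-in=12, EF_Insulation=14, EF_Drywall=18, EF_Painting=9, EF_Flooring=19) = 19; EF_Trim work = 19+16 = 35
Expected project duration μ = 35 hours. Critical path: HVAC install → Flooring → Trim work.

35 hours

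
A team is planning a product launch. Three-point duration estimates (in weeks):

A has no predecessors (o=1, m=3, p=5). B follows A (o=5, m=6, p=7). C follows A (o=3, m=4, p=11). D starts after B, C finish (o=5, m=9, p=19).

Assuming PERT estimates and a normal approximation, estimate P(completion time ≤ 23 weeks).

te_A = (1 + 4·3 + 5)/6 = 18/6 = 3; σ²_A = ((5−1)/6)² = 0.444
te_B = (5 + 4·6 + 7)/6 = 36/6 = 6; σ²_B = ((7−5)/6)² = 0.111
te_C = (3 + 4·4 + 11)/6 = 30/6 = 5; σ²_C = ((11−3)/6)² = 1.778
te_D = (5 + 4·9 + 19)/6 = 60/6 = 10; σ²_D = ((19−5)/6)² = 5.444

Forward pass:
ES_A = 0; EF_A = 3
ES_B = 3; EF_B = 3+6 = 9
ES_C = 3; EF_C = 3+5 = 8
ES_D = max(EF_B=9, EF_C=8) = 9; EF_D = 9+10 = 19
Expected project duration μ = 19 weeks. Critical path: A → B → D.

Variance along critical path = 0.444 + 0.111 + 5.444 = 6.000; σ = √6.000 = 2.449 weeks.
Z = (23 − 19) / 2.449 = 1.633
P(T ≤ 23) = Φ(1.633) ≈ 0.949

0.949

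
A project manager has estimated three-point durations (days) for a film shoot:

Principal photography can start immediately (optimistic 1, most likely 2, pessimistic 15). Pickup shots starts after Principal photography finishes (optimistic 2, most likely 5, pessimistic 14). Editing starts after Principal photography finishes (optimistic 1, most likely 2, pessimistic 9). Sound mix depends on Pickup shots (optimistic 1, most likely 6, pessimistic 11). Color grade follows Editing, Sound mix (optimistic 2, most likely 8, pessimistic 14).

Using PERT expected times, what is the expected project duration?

te_Principal photography = (1 + 4·2 + 15)/6 = 24/6 = 4
te_Pickup shots = (2 + 4·5 + 14)/6 = 36/6 = 6
te_Editing = (1 + 4·2 + 9)/6 = 18/6 = 3
te_Sound mix = (1 + 4·6 + 11)/6 = 36/6 = 6
te_Color grade = (2 + 4·8 + 14)/6 = 48/6 = 8

Forward pass:
ES_Principal photography = 0; EF_Principal photography = 4
ES_Pickup shots = 4; EF_Pickup shots = 4+6 = 10
ES_Editing = 4; EF_Editing = 4+3 = 7
ES_Sound mix = 10; EF_Sound mix = 10+6 = 16
ES_Color grade = max(EF_Editing=7, EF_Sound mix=16) = 16; EF_Color grade = 16+8 = 24
Expected project duration μ = 24 days. Critical path: Principal photography → Pickup shots → Sound mix → Color grade.

24 days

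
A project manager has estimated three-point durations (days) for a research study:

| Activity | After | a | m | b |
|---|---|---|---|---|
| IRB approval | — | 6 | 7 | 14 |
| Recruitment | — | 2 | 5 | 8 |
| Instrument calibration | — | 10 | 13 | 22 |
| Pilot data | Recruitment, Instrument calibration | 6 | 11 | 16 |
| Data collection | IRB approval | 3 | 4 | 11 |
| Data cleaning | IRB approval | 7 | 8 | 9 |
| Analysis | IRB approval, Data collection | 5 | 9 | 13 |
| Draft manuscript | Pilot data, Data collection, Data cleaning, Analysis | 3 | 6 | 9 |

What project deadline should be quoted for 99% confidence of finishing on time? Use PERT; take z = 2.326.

37.5 days

te_IRB approval = (6 + 4·7 + 14)/6 = 48/6 = 8; σ²_IRB approval = ((14−6)/6)² = 1.778
te_Recruitment = (2 + 4·5 + 8)/6 = 30/6 = 5; σ²_Recruitment = ((8−2)/6)² = 1.000
te_Instrument calibration = (10 + 4·13 + 22)/6 = 84/6 = 14; σ²_Instrument calibration = ((22−10)/6)² = 4.000
te_Pilot data = (6 + 4·11 + 16)/6 = 66/6 = 11; σ²_Pilot data = ((16−6)/6)² = 2.778
te_Data collection = (3 + 4·4 + 11)/6 = 30/6 = 5; σ²_Data collection = ((11−3)/6)² = 1.778
te_Data cleaning = (7 + 4·8 + 9)/6 = 48/6 = 8; σ²_Data cleaning = ((9−7)/6)² = 0.111
te_Analysis = (5 + 4·9 + 13)/6 = 54/6 = 9; σ²_Analysis = ((13−5)/6)² = 1.778
te_Draft manuscript = (3 + 4·6 + 9)/6 = 36/6 = 6; σ²_Draft manuscript = ((9−3)/6)² = 1.000

Forward pass:
ES_IRB approval = 0; EF_IRB approval = 8
ES_Recruitment = 0; EF_Recruitment = 5
ES_Instrument calibration = 0; EF_Instrument calibration = 14
ES_Pilot data = max(EF_Recruitment=5, EF_Instrument calibration=14) = 14; EF_Pilot data = 14+11 = 25
ES_Data collection = 8; EF_Data collection = 8+5 = 13
ES_Data cleaning = 8; EF_Data cleaning = 8+8 = 16
ES_Analysis = max(EF_IRB approval=8, EF_Data collection=13) = 13; EF_Analysis = 13+9 = 22
ES_Draft manuscript = max(EF_Pilot data=25, EF_Data collection=13, EF_Data cleaning=16, EF_Analysis=22) = 25; EF_Draft manuscript = 25+6 = 31
Expected project duration μ = 31 days. Critical path: Instrument calibration → Pilot data → Draft manuscript.

Variance along critical path = 4.000 + 2.778 + 1.000 = 7.778; σ = 2.789 days.
D = μ + z·σ = 31 + 2.326·2.789 = 37.5 days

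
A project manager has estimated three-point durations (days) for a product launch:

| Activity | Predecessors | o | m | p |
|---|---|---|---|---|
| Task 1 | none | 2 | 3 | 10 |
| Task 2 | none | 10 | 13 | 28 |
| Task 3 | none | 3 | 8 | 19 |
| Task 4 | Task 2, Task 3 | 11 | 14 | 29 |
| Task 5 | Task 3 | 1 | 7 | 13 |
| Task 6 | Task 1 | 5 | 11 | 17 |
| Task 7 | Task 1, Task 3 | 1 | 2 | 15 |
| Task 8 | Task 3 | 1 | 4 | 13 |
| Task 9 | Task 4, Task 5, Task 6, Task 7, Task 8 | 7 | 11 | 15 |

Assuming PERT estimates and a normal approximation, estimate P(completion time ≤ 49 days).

te_Task 1 = (2 + 4·3 + 10)/6 = 24/6 = 4; σ²_Task 1 = ((10−2)/6)² = 1.778
te_Task 2 = (10 + 4·13 + 28)/6 = 90/6 = 15; σ²_Task 2 = ((28−10)/6)² = 9.000
te_Task 3 = (3 + 4·8 + 19)/6 = 54/6 = 9; σ²_Task 3 = ((19−3)/6)² = 7.111
te_Task 4 = (11 + 4·14 + 29)/6 = 96/6 = 16; σ²_Task 4 = ((29−11)/6)² = 9.000
te_Task 5 = (1 + 4·7 + 13)/6 = 42/6 = 7; σ²_Task 5 = ((13−1)/6)² = 4.000
te_Task 6 = (5 + 4·11 + 17)/6 = 66/6 = 11; σ²_Task 6 = ((17−5)/6)² = 4.000
te_Task 7 = (1 + 4·2 + 15)/6 = 24/6 = 4; σ²_Task 7 = ((15−1)/6)² = 5.444
te_Task 8 = (1 + 4·4 + 13)/6 = 30/6 = 5; σ²_Task 8 = ((13−1)/6)² = 4.000
te_Task 9 = (7 + 4·11 + 15)/6 = 66/6 = 11; σ²_Task 9 = ((15−7)/6)² = 1.778

Forward pass:
ES_Task 1 = 0; EF_Task 1 = 4
ES_Task 2 = 0; EF_Task 2 = 15
ES_Task 3 = 0; EF_Task 3 = 9
ES_Task 4 = max(EF_Task 2=15, EF_Task 3=9) = 15; EF_Task 4 = 15+16 = 31
ES_Task 5 = 9; EF_Task 5 = 9+7 = 16
ES_Task 6 = 4; EF_Task 6 = 4+11 = 15
ES_Task 7 = max(EF_Task 1=4, EF_Task 3=9) = 9; EF_Task 7 = 9+4 = 13
ES_Task 8 = 9; EF_Task 8 = 9+5 = 14
ES_Task 9 = max(EF_Task 4=31, EF_Task 5=16, EF_Task 6=15, EF_Task 7=13, EF_Task 8=14) = 31; EF_Task 9 = 31+11 = 42
Expected project duration μ = 42 days. Critical path: Task 2 → Task 4 → Task 9.

Variance along critical path = 9.000 + 9.000 + 1.778 = 19.778; σ = √19.778 = 4.447 days.
Z = (49 − 42) / 4.447 = 1.574
P(T ≤ 49) = Φ(1.574) ≈ 0.942

0.942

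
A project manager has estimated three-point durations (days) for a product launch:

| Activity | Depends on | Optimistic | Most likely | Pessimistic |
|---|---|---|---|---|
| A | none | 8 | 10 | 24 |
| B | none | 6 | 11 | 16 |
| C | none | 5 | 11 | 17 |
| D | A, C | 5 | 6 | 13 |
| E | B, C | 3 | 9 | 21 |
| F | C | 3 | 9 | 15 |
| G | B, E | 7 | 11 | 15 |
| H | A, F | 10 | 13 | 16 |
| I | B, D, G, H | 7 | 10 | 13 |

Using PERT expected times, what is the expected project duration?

43 days

te_A = (8 + 4·10 + 24)/6 = 72/6 = 12
te_B = (6 + 4·11 + 16)/6 = 66/6 = 11
te_C = (5 + 4·11 + 17)/6 = 66/6 = 11
te_D = (5 + 4·6 + 13)/6 = 42/6 = 7
te_E = (3 + 4·9 + 21)/6 = 60/6 = 10
te_F = (3 + 4·9 + 15)/6 = 54/6 = 9
te_G = (7 + 4·11 + 15)/6 = 66/6 = 11
te_H = (10 + 4·13 + 16)/6 = 78/6 = 13
te_I = (7 + 4·10 + 13)/6 = 60/6 = 10

Forward pass:
ES_A = 0; EF_A = 12
ES_B = 0; EF_B = 11
ES_C = 0; EF_C = 11
ES_D = max(EF_A=12, EF_C=11) = 12; EF_D = 12+7 = 19
ES_E = max(EF_B=11, EF_C=11) = 11; EF_E = 11+10 = 21
ES_F = 11; EF_F = 11+9 = 20
ES_G = max(EF_B=11, EF_E=21) = 21; EF_G = 21+11 = 32
ES_H = max(EF_A=12, EF_F=20) = 20; EF_H = 20+13 = 33
ES_I = max(EF_B=11, EF_D=19, EF_G=32, EF_H=33) = 33; EF_I = 33+10 = 43
Expected project duration μ = 43 days. Critical path: C → F → H → I.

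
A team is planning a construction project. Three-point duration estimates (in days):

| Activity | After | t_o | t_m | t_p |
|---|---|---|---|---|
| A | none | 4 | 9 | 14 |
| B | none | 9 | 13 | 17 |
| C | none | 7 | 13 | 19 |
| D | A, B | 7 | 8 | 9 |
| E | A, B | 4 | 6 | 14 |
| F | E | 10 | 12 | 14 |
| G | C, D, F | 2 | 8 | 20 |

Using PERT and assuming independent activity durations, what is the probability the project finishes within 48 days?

0.969

te_A = (4 + 4·9 + 14)/6 = 54/6 = 9; σ²_A = ((14−4)/6)² = 2.778
te_B = (9 + 4·13 + 17)/6 = 78/6 = 13; σ²_B = ((17−9)/6)² = 1.778
te_C = (7 + 4·13 + 19)/6 = 78/6 = 13; σ²_C = ((19−7)/6)² = 4.000
te_D = (7 + 4·8 + 9)/6 = 48/6 = 8; σ²_D = ((9−7)/6)² = 0.111
te_E = (4 + 4·6 + 14)/6 = 42/6 = 7; σ²_E = ((14−4)/6)² = 2.778
te_F = (10 + 4·12 + 14)/6 = 72/6 = 12; σ²_F = ((14−10)/6)² = 0.444
te_G = (2 + 4·8 + 20)/6 = 54/6 = 9; σ²_G = ((20−2)/6)² = 9.000

Forward pass:
ES_A = 0; EF_A = 9
ES_B = 0; EF_B = 13
ES_C = 0; EF_C = 13
ES_D = max(EF_A=9, EF_B=13) = 13; EF_D = 13+8 = 21
ES_E = max(EF_A=9, EF_B=13) = 13; EF_E = 13+7 = 20
ES_F = 20; EF_F = 20+12 = 32
ES_G = max(EF_C=13, EF_D=21, EF_F=32) = 32; EF_G = 32+9 = 41
Expected project duration μ = 41 days. Critical path: B → E → F → G.

Variance along critical path = 1.778 + 2.778 + 0.444 + 9.000 = 14.000; σ = √14.000 = 3.742 days.
Z = (48 − 41) / 3.742 = 1.871
P(T ≤ 48) = Φ(1.871) ≈ 0.969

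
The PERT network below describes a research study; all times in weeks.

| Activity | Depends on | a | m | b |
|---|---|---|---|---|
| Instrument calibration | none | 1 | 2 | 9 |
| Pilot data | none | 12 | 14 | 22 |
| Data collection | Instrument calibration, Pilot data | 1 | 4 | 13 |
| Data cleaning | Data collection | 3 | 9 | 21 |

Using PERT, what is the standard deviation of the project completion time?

te_Instrument calibration = (1 + 4·2 + 9)/6 = 18/6 = 3; σ²_Instrument calibration = ((9−1)/6)² = 1.778
te_Pilot data = (12 + 4·14 + 22)/6 = 90/6 = 15; σ²_Pilot data = ((22−12)/6)² = 2.778
te_Data collection = (1 + 4·4 + 13)/6 = 30/6 = 5; σ²_Data collection = ((13−1)/6)² = 4.000
te_Data cleaning = (3 + 4·9 + 21)/6 = 60/6 = 10; σ²_Data cleaning = ((21−3)/6)² = 9.000

Forward pass:
ES_Instrument calibration = 0; EF_Instrument calibration = 3
ES_Pilot data = 0; EF_Pilot data = 15
ES_Data collection = max(EF_Instrument calibration=3, EF_Pilot data=15) = 15; EF_Data collection = 15+5 = 20
ES_Data cleaning = 20; EF_Data cleaning = 20+10 = 30
Expected project duration μ = 30 weeks. Critical path: Pilot data → Data collection → Data cleaning.

Variance along critical path = 2.778 + 4.000 + 9.000 = 15.778
σ = √15.778 = 3.972 weeks

3.97 weeks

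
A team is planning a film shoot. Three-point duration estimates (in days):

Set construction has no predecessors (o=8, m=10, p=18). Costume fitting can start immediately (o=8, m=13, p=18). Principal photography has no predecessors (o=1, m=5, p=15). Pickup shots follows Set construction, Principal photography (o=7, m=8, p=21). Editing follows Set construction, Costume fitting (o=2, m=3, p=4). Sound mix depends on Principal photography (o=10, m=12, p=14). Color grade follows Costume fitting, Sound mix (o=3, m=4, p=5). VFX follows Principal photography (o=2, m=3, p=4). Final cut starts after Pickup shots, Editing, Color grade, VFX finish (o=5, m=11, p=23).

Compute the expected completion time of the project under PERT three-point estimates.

34 days

te_Set construction = (8 + 4·10 + 18)/6 = 66/6 = 11
te_Costume fitting = (8 + 4·13 + 18)/6 = 78/6 = 13
te_Principal photography = (1 + 4·5 + 15)/6 = 36/6 = 6
te_Pickup shots = (7 + 4·8 + 21)/6 = 60/6 = 10
te_Editing = (2 + 4·3 + 4)/6 = 18/6 = 3
te_Sound mix = (10 + 4·12 + 14)/6 = 72/6 = 12
te_Color grade = (3 + 4·4 + 5)/6 = 24/6 = 4
te_VFX = (2 + 4·3 + 4)/6 = 18/6 = 3
te_Final cut = (5 + 4·11 + 23)/6 = 72/6 = 12

Forward pass:
ES_Set construction = 0; EF_Set construction = 11
ES_Costume fitting = 0; EF_Costume fitting = 13
ES_Principal photography = 0; EF_Principal photography = 6
ES_Pickup shots = max(EF_Set construction=11, EF_Principal photography=6) = 11; EF_Pickup shots = 11+10 = 21
ES_Editing = max(EF_Set construction=11, EF_Costume fitting=13) = 13; EF_Editing = 13+3 = 16
ES_Sound mix = 6; EF_Sound mix = 6+12 = 18
ES_Color grade = max(EF_Costume fitting=13, EF_Sound mix=18) = 18; EF_Color grade = 18+4 = 22
ES_VFX = 6; EF_VFX = 6+3 = 9
ES_Final cut = max(EF_Pickup shots=21, EF_Editing=16, EF_Color grade=22, EF_VFX=9) = 22; EF_Final cut = 22+12 = 34
Expected project duration μ = 34 days. Critical path: Principal photography → Sound mix → Color grade → Final cut.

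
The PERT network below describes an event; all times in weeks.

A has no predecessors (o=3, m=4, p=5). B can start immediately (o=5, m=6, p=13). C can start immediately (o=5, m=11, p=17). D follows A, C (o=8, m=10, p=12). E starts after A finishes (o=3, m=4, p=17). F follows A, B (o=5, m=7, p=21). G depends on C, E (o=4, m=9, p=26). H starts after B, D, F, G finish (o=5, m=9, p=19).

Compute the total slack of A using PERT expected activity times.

1 weeks

te_A = (3 + 4·4 + 5)/6 = 24/6 = 4
te_B = (5 + 4·6 + 13)/6 = 42/6 = 7
te_C = (5 + 4·11 + 17)/6 = 66/6 = 11
te_D = (8 + 4·10 + 12)/6 = 60/6 = 10
te_E = (3 + 4·4 + 17)/6 = 36/6 = 6
te_F = (5 + 4·7 + 21)/6 = 54/6 = 9
te_G = (4 + 4·9 + 26)/6 = 66/6 = 11
te_H = (5 + 4·9 + 19)/6 = 60/6 = 10

Forward pass:
ES_A = 0; EF_A = 4
ES_B = 0; EF_B = 7
ES_C = 0; EF_C = 11
ES_D = max(EF_A=4, EF_C=11) = 11; EF_D = 11+10 = 21
ES_E = 4; EF_E = 4+6 = 10
ES_F = max(EF_A=4, EF_B=7) = 7; EF_F = 7+9 = 16
ES_G = max(EF_C=11, EF_E=10) = 11; EF_G = 11+11 = 22
ES_H = max(EF_B=7, EF_D=21, EF_F=16, EF_G=22) = 22; EF_H = 22+10 = 32
Expected project duration μ = 32 weeks. Critical path: C → G → H.

Backward pass:
LF_H = 32; LS_H = 32−10 = 22
LF_G = LS_H = 22; LS_G = 22−11 = 11
LF_F = LS_H = 22; LS_F = 22−9 = 13
LF_E = LS_G = 11; LS_E = 11−6 = 5
LF_D = LS_H = 22; LS_D = 22−10 = 12
LF_C = min(LS_D=12, LS_G=11) = 11; LS_C = 11−11 = 0
LF_B = min(LS_F=13, LS_H=22) = 13; LS_B = 13−7 = 6
LF_A = min(LS_D=12, LS_E=5, LS_F=13) = 5; LS_A = 5−4 = 1
Slack_A = LS_A − ES_A = 1 − 0 = 1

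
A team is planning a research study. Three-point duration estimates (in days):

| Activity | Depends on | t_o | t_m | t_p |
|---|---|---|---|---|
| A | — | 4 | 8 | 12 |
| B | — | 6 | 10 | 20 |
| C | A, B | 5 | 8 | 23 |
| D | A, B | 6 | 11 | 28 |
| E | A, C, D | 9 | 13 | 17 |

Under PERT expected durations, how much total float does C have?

te_A = (4 + 4·8 + 12)/6 = 48/6 = 8
te_B = (6 + 4·10 + 20)/6 = 66/6 = 11
te_C = (5 + 4·8 + 23)/6 = 60/6 = 10
te_D = (6 + 4·11 + 28)/6 = 78/6 = 13
te_E = (9 + 4·13 + 17)/6 = 78/6 = 13

Forward pass:
ES_A = 0; EF_A = 8
ES_B = 0; EF_B = 11
ES_C = max(EF_A=8, EF_B=11) = 11; EF_C = 11+10 = 21
ES_D = max(EF_A=8, EF_B=11) = 11; EF_D = 11+13 = 24
ES_E = max(EF_A=8, EF_C=21, EF_D=24) = 24; EF_E = 24+13 = 37
Expected project duration μ = 37 days. Critical path: B → D → E.

Backward pass:
LF_E = 37; LS_E = 37−13 = 24
LF_D = LS_E = 24; LS_D = 24−13 = 11
LF_C = LS_E = 24; LS_C = 24−10 = 14
LF_B = min(LS_C=14, LS_D=11) = 11; LS_B = 11−11 = 0
LF_A = min(LS_C=14, LS_D=11, LS_E=24) = 11; LS_A = 11−8 = 3
Slack_C = LS_C − ES_C = 14 − 11 = 3

3 days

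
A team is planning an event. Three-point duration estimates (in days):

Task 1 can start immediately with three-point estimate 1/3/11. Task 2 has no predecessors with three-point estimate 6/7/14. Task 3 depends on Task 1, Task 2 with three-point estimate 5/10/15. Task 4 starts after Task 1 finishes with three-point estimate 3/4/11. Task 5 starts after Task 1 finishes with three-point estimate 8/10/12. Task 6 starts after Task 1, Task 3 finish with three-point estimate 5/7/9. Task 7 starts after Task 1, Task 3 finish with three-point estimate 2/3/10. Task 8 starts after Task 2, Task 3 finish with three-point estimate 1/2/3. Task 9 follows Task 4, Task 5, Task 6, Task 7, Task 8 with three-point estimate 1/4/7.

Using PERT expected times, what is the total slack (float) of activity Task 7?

te_Task 1 = (1 + 4·3 + 11)/6 = 24/6 = 4
te_Task 2 = (6 + 4·7 + 14)/6 = 48/6 = 8
te_Task 3 = (5 + 4·10 + 15)/6 = 60/6 = 10
te_Task 4 = (3 + 4·4 + 11)/6 = 30/6 = 5
te_Task 5 = (8 + 4·10 + 12)/6 = 60/6 = 10
te_Task 6 = (5 + 4·7 + 9)/6 = 42/6 = 7
te_Task 7 = (2 + 4·3 + 10)/6 = 24/6 = 4
te_Task 8 = (1 + 4·2 + 3)/6 = 12/6 = 2
te_Task 9 = (1 + 4·4 + 7)/6 = 24/6 = 4

Forward pass:
ES_Task 1 = 0; EF_Task 1 = 4
ES_Task 2 = 0; EF_Task 2 = 8
ES_Task 3 = max(EF_Task 1=4, EF_Task 2=8) = 8; EF_Task 3 = 8+10 = 18
ES_Task 4 = 4; EF_Task 4 = 4+5 = 9
ES_Task 5 = 4; EF_Task 5 = 4+10 = 14
ES_Task 6 = max(EF_Task 1=4, EF_Task 3=18) = 18; EF_Task 6 = 18+7 = 25
ES_Task 7 = max(EF_Task 1=4, EF_Task 3=18) = 18; EF_Task 7 = 18+4 = 22
ES_Task 8 = max(EF_Task 2=8, EF_Task 3=18) = 18; EF_Task 8 = 18+2 = 20
ES_Task 9 = max(EF_Task 4=9, EF_Task 5=14, EF_Task 6=25, EF_Task 7=22, EF_Task 8=20) = 25; EF_Task 9 = 25+4 = 29
Expected project duration μ = 29 days. Critical path: Task 2 → Task 3 → Task 6 → Task 9.

Backward pass:
LF_Task 9 = 29; LS_Task 9 = 29−4 = 25
LF_Task 8 = LS_Task 9 = 25; LS_Task 8 = 25−2 = 23
LF_Task 7 = LS_Task 9 = 25; LS_Task 7 = 25−4 = 21
LF_Task 6 = LS_Task 9 = 25; LS_Task 6 = 25−7 = 18
LF_Task 5 = LS_Task 9 = 25; LS_Task 5 = 25−10 = 15
LF_Task 4 = LS_Task 9 = 25; LS_Task 4 = 25−5 = 20
LF_Task 3 = min(LS_Task 6=18, LS_Task 7=21, LS_Task 8=23) = 18; LS_Task 3 = 18−10 = 8
LF_Task 2 = min(LS_Task 3=8, LS_Task 8=23) = 8; LS_Task 2 = 8−8 = 0
LF_Task 1 = min(LS_Task 3=8, LS_Task 4=20, LS_Task 5=15, LS_Task 6=18, LS_Task 7=21) = 8; LS_Task 1 = 8−4 = 4
Slack_Task 7 = LS_Task 7 − ES_Task 7 = 21 − 18 = 3

3 days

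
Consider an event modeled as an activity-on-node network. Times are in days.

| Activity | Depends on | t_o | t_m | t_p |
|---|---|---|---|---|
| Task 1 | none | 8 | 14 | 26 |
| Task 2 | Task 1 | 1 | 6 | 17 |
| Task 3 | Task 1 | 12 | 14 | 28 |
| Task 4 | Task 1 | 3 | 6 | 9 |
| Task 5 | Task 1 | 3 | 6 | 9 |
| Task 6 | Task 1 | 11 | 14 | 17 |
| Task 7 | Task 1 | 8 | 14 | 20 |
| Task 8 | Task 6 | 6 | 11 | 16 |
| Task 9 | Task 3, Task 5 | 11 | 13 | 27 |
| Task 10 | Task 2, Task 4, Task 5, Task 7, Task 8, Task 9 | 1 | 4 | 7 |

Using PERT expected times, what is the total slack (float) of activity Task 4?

25 days

te_Task 1 = (8 + 4·14 + 26)/6 = 90/6 = 15
te_Task 2 = (1 + 4·6 + 17)/6 = 42/6 = 7
te_Task 3 = (12 + 4·14 + 28)/6 = 96/6 = 16
te_Task 4 = (3 + 4·6 + 9)/6 = 36/6 = 6
te_Task 5 = (3 + 4·6 + 9)/6 = 36/6 = 6
te_Task 6 = (11 + 4·14 + 17)/6 = 84/6 = 14
te_Task 7 = (8 + 4·14 + 20)/6 = 84/6 = 14
te_Task 8 = (6 + 4·11 + 16)/6 = 66/6 = 11
te_Task 9 = (11 + 4·13 + 27)/6 = 90/6 = 15
te_Task 10 = (1 + 4·4 + 7)/6 = 24/6 = 4

Forward pass:
ES_Task 1 = 0; EF_Task 1 = 15
ES_Task 2 = 15; EF_Task 2 = 15+7 = 22
ES_Task 3 = 15; EF_Task 3 = 15+16 = 31
ES_Task 4 = 15; EF_Task 4 = 15+6 = 21
ES_Task 5 = 15; EF_Task 5 = 15+6 = 21
ES_Task 6 = 15; EF_Task 6 = 15+14 = 29
ES_Task 7 = 15; EF_Task 7 = 15+14 = 29
ES_Task 8 = 29; EF_Task 8 = 29+11 = 40
ES_Task 9 = max(EF_Task 3=31, EF_Task 5=21) = 31; EF_Task 9 = 31+15 = 46
ES_Task 10 = max(EF_Task 2=22, EF_Task 4=21, EF_Task 5=21, EF_Task 7=29, EF_Task 8=40, EF_Task 9=46) = 46; EF_Task 10 = 46+4 = 50
Expected project duration μ = 50 days. Critical path: Task 1 → Task 3 → Task 9 → Task 10.

Backward pass:
LF_Task 10 = 50; LS_Task 10 = 50−4 = 46
LF_Task 9 = LS_Task 10 = 46; LS_Task 9 = 46−15 = 31
LF_Task 8 = LS_Task 10 = 46; LS_Task 8 = 46−11 = 35
LF_Task 7 = LS_Task 10 = 46; LS_Task 7 = 46−14 = 32
LF_Task 6 = LS_Task 8 = 35; LS_Task 6 = 35−14 = 21
LF_Task 5 = min(LS_Task 9=31, LS_Task 10=46) = 31; LS_Task 5 = 31−6 = 25
LF_Task 4 = LS_Task 10 = 46; LS_Task 4 = 46−6 = 40
LF_Task 3 = LS_Task 9 = 31; LS_Task 3 = 31−16 = 15
LF_Task 2 = LS_Task 10 = 46; LS_Task 2 = 46−7 = 39
LF_Task 1 = min(LS_Task 2=39, LS_Task 3=15, LS_Task 4=40, LS_Task 5=25, LS_Task 6=21, LS_Task 7=32) = 15; LS_Task 1 = 15−15 = 0
Slack_Task 4 = LS_Task 4 − ES_Task 4 = 40 − 15 = 25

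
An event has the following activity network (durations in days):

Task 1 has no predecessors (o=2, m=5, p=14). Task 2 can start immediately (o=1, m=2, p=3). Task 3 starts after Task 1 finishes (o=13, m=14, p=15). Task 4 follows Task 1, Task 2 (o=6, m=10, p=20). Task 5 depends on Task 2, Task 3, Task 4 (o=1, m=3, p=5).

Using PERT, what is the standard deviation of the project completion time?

te_Task 1 = (2 + 4·5 + 14)/6 = 36/6 = 6; σ²_Task 1 = ((14−2)/6)² = 4.000
te_Task 2 = (1 + 4·2 + 3)/6 = 12/6 = 2; σ²_Task 2 = ((3−1)/6)² = 0.111
te_Task 3 = (13 + 4·14 + 15)/6 = 84/6 = 14; σ²_Task 3 = ((15−13)/6)² = 0.111
te_Task 4 = (6 + 4·10 + 20)/6 = 66/6 = 11; σ²_Task 4 = ((20−6)/6)² = 5.444
te_Task 5 = (1 + 4·3 + 5)/6 = 18/6 = 3; σ²_Task 5 = ((5−1)/6)² = 0.444

Forward pass:
ES_Task 1 = 0; EF_Task 1 = 6
ES_Task 2 = 0; EF_Task 2 = 2
ES_Task 3 = 6; EF_Task 3 = 6+14 = 20
ES_Task 4 = max(EF_Task 1=6, EF_Task 2=2) = 6; EF_Task 4 = 6+11 = 17
ES_Task 5 = max(EF_Task 2=2, EF_Task 3=20, EF_Task 4=17) = 20; EF_Task 5 = 20+3 = 23
Expected project duration μ = 23 days. Critical path: Task 1 → Task 3 → Task 5.

Variance along critical path = 4.000 + 0.111 + 0.444 = 4.556
σ = √4.556 = 2.134 days

2.13 days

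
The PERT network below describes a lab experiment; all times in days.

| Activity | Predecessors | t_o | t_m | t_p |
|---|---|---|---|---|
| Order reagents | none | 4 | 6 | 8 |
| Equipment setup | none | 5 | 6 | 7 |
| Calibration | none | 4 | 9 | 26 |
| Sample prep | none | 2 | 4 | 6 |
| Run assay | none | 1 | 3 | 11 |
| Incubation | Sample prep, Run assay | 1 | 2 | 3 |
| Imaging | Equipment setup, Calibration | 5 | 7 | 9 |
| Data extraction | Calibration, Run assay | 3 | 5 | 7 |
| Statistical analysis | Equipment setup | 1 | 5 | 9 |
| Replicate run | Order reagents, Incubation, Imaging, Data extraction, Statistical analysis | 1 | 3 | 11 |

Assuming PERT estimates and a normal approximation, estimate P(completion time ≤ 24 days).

0.688

te_Order reagents = (4 + 4·6 + 8)/6 = 36/6 = 6; σ²_Order reagents = ((8−4)/6)² = 0.444
te_Equipment setup = (5 + 4·6 + 7)/6 = 36/6 = 6; σ²_Equipment setup = ((7−5)/6)² = 0.111
te_Calibration = (4 + 4·9 + 26)/6 = 66/6 = 11; σ²_Calibration = ((26−4)/6)² = 13.444
te_Sample prep = (2 + 4·4 + 6)/6 = 24/6 = 4; σ²_Sample prep = ((6−2)/6)² = 0.444
te_Run assay = (1 + 4·3 + 11)/6 = 24/6 = 4; σ²_Run assay = ((11−1)/6)² = 2.778
te_Incubation = (1 + 4·2 + 3)/6 = 12/6 = 2; σ²_Incubation = ((3−1)/6)² = 0.111
te_Imaging = (5 + 4·7 + 9)/6 = 42/6 = 7; σ²_Imaging = ((9−5)/6)² = 0.444
te_Data extraction = (3 + 4·5 + 7)/6 = 30/6 = 5; σ²_Data extraction = ((7−3)/6)² = 0.444
te_Statistical analysis = (1 + 4·5 + 9)/6 = 30/6 = 5; σ²_Statistical analysis = ((9−1)/6)² = 1.778
te_Replicate run = (1 + 4·3 + 11)/6 = 24/6 = 4; σ²_Replicate run = ((11−1)/6)² = 2.778

Forward pass:
ES_Order reagents = 0; EF_Order reagents = 6
ES_Equipment setup = 0; EF_Equipment setup = 6
ES_Calibration = 0; EF_Calibration = 11
ES_Sample prep = 0; EF_Sample prep = 4
ES_Run assay = 0; EF_Run assay = 4
ES_Incubation = max(EF_Sample prep=4, EF_Run assay=4) = 4; EF_Incubation = 4+2 = 6
ES_Imaging = max(EF_Equipment setup=6, EF_Calibration=11) = 11; EF_Imaging = 11+7 = 18
ES_Data extraction = max(EF_Calibration=11, EF_Run assay=4) = 11; EF_Data extraction = 11+5 = 16
ES_Statistical analysis = 6; EF_Statistical analysis = 6+5 = 11
ES_Replicate run = max(EF_Order reagents=6, EF_Incubation=6, EF_Imaging=18, EF_Data extraction=16, EF_Statistical analysis=11) = 18; EF_Replicate run = 18+4 = 22
Expected project duration μ = 22 days. Critical path: Calibration → Imaging → Replicate run.

Variance along critical path = 13.444 + 0.444 + 2.778 = 16.667; σ = √16.667 = 4.082 days.
Z = (24 − 22) / 4.082 = 0.490
P(T ≤ 24) = Φ(0.490) ≈ 0.688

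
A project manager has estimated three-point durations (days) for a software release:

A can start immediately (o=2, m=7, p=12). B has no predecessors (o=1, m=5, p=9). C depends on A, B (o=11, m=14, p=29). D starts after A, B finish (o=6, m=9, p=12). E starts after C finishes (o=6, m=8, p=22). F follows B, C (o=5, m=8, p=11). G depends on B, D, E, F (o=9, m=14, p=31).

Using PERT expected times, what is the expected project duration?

49 days

te_A = (2 + 4·7 + 12)/6 = 42/6 = 7
te_B = (1 + 4·5 + 9)/6 = 30/6 = 5
te_C = (11 + 4·14 + 29)/6 = 96/6 = 16
te_D = (6 + 4·9 + 12)/6 = 54/6 = 9
te_E = (6 + 4·8 + 22)/6 = 60/6 = 10
te_F = (5 + 4·8 + 11)/6 = 48/6 = 8
te_G = (9 + 4·14 + 31)/6 = 96/6 = 16

Forward pass:
ES_A = 0; EF_A = 7
ES_B = 0; EF_B = 5
ES_C = max(EF_A=7, EF_B=5) = 7; EF_C = 7+16 = 23
ES_D = max(EF_A=7, EF_B=5) = 7; EF_D = 7+9 = 16
ES_E = 23; EF_E = 23+10 = 33
ES_F = max(EF_B=5, EF_C=23) = 23; EF_F = 23+8 = 31
ES_G = max(EF_B=5, EF_D=16, EF_E=33, EF_F=31) = 33; EF_G = 33+16 = 49
Expected project duration μ = 49 days. Critical path: A → C → E → G.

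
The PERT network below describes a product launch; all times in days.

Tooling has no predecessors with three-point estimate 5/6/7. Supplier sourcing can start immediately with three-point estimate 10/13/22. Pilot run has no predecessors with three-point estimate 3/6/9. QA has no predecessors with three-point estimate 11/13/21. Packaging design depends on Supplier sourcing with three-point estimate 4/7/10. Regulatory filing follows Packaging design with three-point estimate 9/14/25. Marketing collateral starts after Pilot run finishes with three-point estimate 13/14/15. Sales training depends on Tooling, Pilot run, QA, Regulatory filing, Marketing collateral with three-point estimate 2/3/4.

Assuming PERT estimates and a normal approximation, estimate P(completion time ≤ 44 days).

0.924

te_Tooling = (5 + 4·6 + 7)/6 = 36/6 = 6; σ²_Tooling = ((7−5)/6)² = 0.111
te_Supplier sourcing = (10 + 4·13 + 22)/6 = 84/6 = 14; σ²_Supplier sourcing = ((22−10)/6)² = 4.000
te_Pilot run = (3 + 4·6 + 9)/6 = 36/6 = 6; σ²_Pilot run = ((9−3)/6)² = 1.000
te_QA = (11 + 4·13 + 21)/6 = 84/6 = 14; σ²_QA = ((21−11)/6)² = 2.778
te_Packaging design = (4 + 4·7 + 10)/6 = 42/6 = 7; σ²_Packaging design = ((10−4)/6)² = 1.000
te_Regulatory filing = (9 + 4·14 + 25)/6 = 90/6 = 15; σ²_Regulatory filing = ((25−9)/6)² = 7.111
te_Marketing collateral = (13 + 4·14 + 15)/6 = 84/6 = 14; σ²_Marketing collateral = ((15−13)/6)² = 0.111
te_Sales training = (2 + 4·3 + 4)/6 = 18/6 = 3; σ²_Sales training = ((4−2)/6)² = 0.111

Forward pass:
ES_Tooling = 0; EF_Tooling = 6
ES_Supplier sourcing = 0; EF_Supplier sourcing = 14
ES_Pilot run = 0; EF_Pilot run = 6
ES_QA = 0; EF_QA = 14
ES_Packaging design = 14; EF_Packaging design = 14+7 = 21
ES_Regulatory filing = 21; EF_Regulatory filing = 21+15 = 36
ES_Marketing collateral = 6; EF_Marketing collateral = 6+14 = 20
ES_Sales training = max(EF_Tooling=6, EF_Pilot run=6, EF_QA=14, EF_Regulatory filing=36, EF_Marketing collateral=20) = 36; EF_Sales training = 36+3 = 39
Expected project duration μ = 39 days. Critical path: Supplier sourcing → Packaging design → Regulatory filing → Sales training.

Variance along critical path = 4.000 + 1.000 + 7.111 + 0.111 = 12.222; σ = √12.222 = 3.496 days.
Z = (44 − 39) / 3.496 = 1.430
P(T ≤ 44) = Φ(1.430) ≈ 0.924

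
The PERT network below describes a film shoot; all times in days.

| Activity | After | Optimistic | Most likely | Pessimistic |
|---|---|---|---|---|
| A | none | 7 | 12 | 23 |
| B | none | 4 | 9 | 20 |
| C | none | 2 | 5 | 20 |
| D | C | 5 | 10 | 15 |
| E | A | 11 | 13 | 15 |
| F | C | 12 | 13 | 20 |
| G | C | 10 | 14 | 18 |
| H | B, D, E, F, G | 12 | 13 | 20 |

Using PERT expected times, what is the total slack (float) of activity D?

te_A = (7 + 4·12 + 23)/6 = 78/6 = 13
te_B = (4 + 4·9 + 20)/6 = 60/6 = 10
te_C = (2 + 4·5 + 20)/6 = 42/6 = 7
te_D = (5 + 4·10 + 15)/6 = 60/6 = 10
te_E = (11 + 4·13 + 15)/6 = 78/6 = 13
te_F = (12 + 4·13 + 20)/6 = 84/6 = 14
te_G = (10 + 4·14 + 18)/6 = 84/6 = 14
te_H = (12 + 4·13 + 20)/6 = 84/6 = 14

Forward pass:
ES_A = 0; EF_A = 13
ES_B = 0; EF_B = 10
ES_C = 0; EF_C = 7
ES_D = 7; EF_D = 7+10 = 17
ES_E = 13; EF_E = 13+13 = 26
ES_F = 7; EF_F = 7+14 = 21
ES_G = 7; EF_G = 7+14 = 21
ES_H = max(EF_B=10, EF_D=17, EF_E=26, EF_F=21, EF_G=21) = 26; EF_H = 26+14 = 40
Expected project duration μ = 40 days. Critical path: A → E → H.

Backward pass:
LF_H = 40; LS_H = 40−14 = 26
LF_G = LS_H = 26; LS_G = 26−14 = 12
LF_F = LS_H = 26; LS_F = 26−14 = 12
LF_E = LS_H = 26; LS_E = 26−13 = 13
LF_D = LS_H = 26; LS_D = 26−10 = 16
LF_C = min(LS_D=16, LS_F=12, LS_G=12) = 12; LS_C = 12−7 = 5
LF_B = LS_H = 26; LS_B = 26−10 = 16
LF_A = LS_E = 13; LS_A = 13−13 = 0
Slack_D = LS_D − ES_D = 16 − 7 = 9

9 days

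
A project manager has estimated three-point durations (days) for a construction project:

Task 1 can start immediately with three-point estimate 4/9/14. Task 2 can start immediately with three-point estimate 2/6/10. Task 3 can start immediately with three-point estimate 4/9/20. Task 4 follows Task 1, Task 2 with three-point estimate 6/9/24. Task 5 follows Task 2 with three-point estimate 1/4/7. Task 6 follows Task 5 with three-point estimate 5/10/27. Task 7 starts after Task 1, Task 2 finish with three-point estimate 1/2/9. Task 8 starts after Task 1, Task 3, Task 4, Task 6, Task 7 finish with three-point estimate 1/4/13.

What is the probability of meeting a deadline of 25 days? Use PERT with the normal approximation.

0.328

te_Task 1 = (4 + 4·9 + 14)/6 = 54/6 = 9; σ²_Task 1 = ((14−4)/6)² = 2.778
te_Task 2 = (2 + 4·6 + 10)/6 = 36/6 = 6; σ²_Task 2 = ((10−2)/6)² = 1.778
te_Task 3 = (4 + 4·9 + 20)/6 = 60/6 = 10; σ²_Task 3 = ((20−4)/6)² = 7.111
te_Task 4 = (6 + 4·9 + 24)/6 = 66/6 = 11; σ²_Task 4 = ((24−6)/6)² = 9.000
te_Task 5 = (1 + 4·4 + 7)/6 = 24/6 = 4; σ²_Task 5 = ((7−1)/6)² = 1.000
te_Task 6 = (5 + 4·10 + 27)/6 = 72/6 = 12; σ²_Task 6 = ((27−5)/6)² = 13.444
te_Task 7 = (1 + 4·2 + 9)/6 = 18/6 = 3; σ²_Task 7 = ((9−1)/6)² = 1.778
te_Task 8 = (1 + 4·4 + 13)/6 = 30/6 = 5; σ²_Task 8 = ((13−1)/6)² = 4.000

Forward pass:
ES_Task 1 = 0; EF_Task 1 = 9
ES_Task 2 = 0; EF_Task 2 = 6
ES_Task 3 = 0; EF_Task 3 = 10
ES_Task 4 = max(EF_Task 1=9, EF_Task 2=6) = 9; EF_Task 4 = 9+11 = 20
ES_Task 5 = 6; EF_Task 5 = 6+4 = 10
ES_Task 6 = 10; EF_Task 6 = 10+12 = 22
ES_Task 7 = max(EF_Task 1=9, EF_Task 2=6) = 9; EF_Task 7 = 9+3 = 12
ES_Task 8 = max(EF_Task 1=9, EF_Task 3=10, EF_Task 4=20, EF_Task 6=22, EF_Task 7=12) = 22; EF_Task 8 = 22+5 = 27
Expected project duration μ = 27 days. Critical path: Task 2 → Task 5 → Task 6 → Task 8.

Variance along critical path = 1.778 + 1.000 + 13.444 + 4.000 = 20.222; σ = √20.222 = 4.497 days.
Z = (25 − 27) / 4.497 = -0.445
P(T ≤ 25) = Φ(-0.445) ≈ 0.328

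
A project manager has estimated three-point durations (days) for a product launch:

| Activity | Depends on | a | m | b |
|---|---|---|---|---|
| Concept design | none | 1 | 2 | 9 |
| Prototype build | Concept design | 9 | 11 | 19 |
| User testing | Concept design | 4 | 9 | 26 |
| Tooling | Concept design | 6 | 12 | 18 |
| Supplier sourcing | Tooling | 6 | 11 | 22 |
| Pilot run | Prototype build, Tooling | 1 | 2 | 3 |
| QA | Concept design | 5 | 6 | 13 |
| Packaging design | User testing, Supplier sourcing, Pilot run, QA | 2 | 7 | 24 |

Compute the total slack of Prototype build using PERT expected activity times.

te_Concept design = (1 + 4·2 + 9)/6 = 18/6 = 3
te_Prototype build = (9 + 4·11 + 19)/6 = 72/6 = 12
te_User testing = (4 + 4·9 + 26)/6 = 66/6 = 11
te_Tooling = (6 + 4·12 + 18)/6 = 72/6 = 12
te_Supplier sourcing = (6 + 4·11 + 22)/6 = 72/6 = 12
te_Pilot run = (1 + 4·2 + 3)/6 = 12/6 = 2
te_QA = (5 + 4·6 + 13)/6 = 42/6 = 7
te_Packaging design = (2 + 4·7 + 24)/6 = 54/6 = 9

Forward pass:
ES_Concept design = 0; EF_Concept design = 3
ES_Prototype build = 3; EF_Prototype build = 3+12 = 15
ES_User testing = 3; EF_User testing = 3+11 = 14
ES_Tooling = 3; EF_Tooling = 3+12 = 15
ES_Supplier sourcing = 15; EF_Supplier sourcing = 15+12 = 27
ES_Pilot run = max(EF_Prototype build=15, EF_Tooling=15) = 15; EF_Pilot run = 15+2 = 17
ES_QA = 3; EF_QA = 3+7 = 10
ES_Packaging design = max(EF_User testing=14, EF_Supplier sourcing=27, EF_Pilot run=17, EF_QA=10) = 27; EF_Packaging design = 27+9 = 36
Expected project duration μ = 36 days. Critical path: Concept design → Tooling → Supplier sourcing → Packaging design.

Backward pass:
LF_Packaging design = 36; LS_Packaging design = 36−9 = 27
LF_QA = LS_Packaging design = 27; LS_QA = 27−7 = 20
LF_Pilot run = LS_Packaging design = 27; LS_Pilot run = 27−2 = 25
LF_Supplier sourcing = LS_Packaging design = 27; LS_Supplier sourcing = 27−12 = 15
LF_Tooling = min(LS_Supplier sourcing=15, LS_Pilot run=25) = 15; LS_Tooling = 15−12 = 3
LF_User testing = LS_Packaging design = 27; LS_User testing = 27−11 = 16
LF_Prototype build = LS_Pilot run = 25; LS_Prototype build = 25−12 = 13
LF_Concept design = min(LS_Prototype build=13, LS_User testing=16, LS_Tooling=3, LS_QA=20) = 3; LS_Concept design = 3−3 = 0
Slack_Prototype build = LS_Prototype build − ES_Prototype build = 13 − 3 = 10

10 days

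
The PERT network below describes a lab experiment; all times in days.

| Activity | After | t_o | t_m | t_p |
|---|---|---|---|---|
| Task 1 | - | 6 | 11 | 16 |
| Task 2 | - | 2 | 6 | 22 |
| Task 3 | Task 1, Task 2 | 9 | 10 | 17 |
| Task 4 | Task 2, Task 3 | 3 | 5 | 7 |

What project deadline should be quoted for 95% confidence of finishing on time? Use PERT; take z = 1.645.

30.7 days

te_Task 1 = (6 + 4·11 + 16)/6 = 66/6 = 11; σ²_Task 1 = ((16−6)/6)² = 2.778
te_Task 2 = (2 + 4·6 + 22)/6 = 48/6 = 8; σ²_Task 2 = ((22−2)/6)² = 11.111
te_Task 3 = (9 + 4·10 + 17)/6 = 66/6 = 11; σ²_Task 3 = ((17−9)/6)² = 1.778
te_Task 4 = (3 + 4·5 + 7)/6 = 30/6 = 5; σ²_Task 4 = ((7−3)/6)² = 0.444

Forward pass:
ES_Task 1 = 0; EF_Task 1 = 11
ES_Task 2 = 0; EF_Task 2 = 8
ES_Task 3 = max(EF_Task 1=11, EF_Task 2=8) = 11; EF_Task 3 = 11+11 = 22
ES_Task 4 = max(EF_Task 2=8, EF_Task 3=22) = 22; EF_Task 4 = 22+5 = 27
Expected project duration μ = 27 days. Critical path: Task 1 → Task 3 → Task 4.

Variance along critical path = 2.778 + 1.778 + 0.444 = 5.000; σ = 2.236 days.
D = μ + z·σ = 27 + 1.645·2.236 = 30.7 days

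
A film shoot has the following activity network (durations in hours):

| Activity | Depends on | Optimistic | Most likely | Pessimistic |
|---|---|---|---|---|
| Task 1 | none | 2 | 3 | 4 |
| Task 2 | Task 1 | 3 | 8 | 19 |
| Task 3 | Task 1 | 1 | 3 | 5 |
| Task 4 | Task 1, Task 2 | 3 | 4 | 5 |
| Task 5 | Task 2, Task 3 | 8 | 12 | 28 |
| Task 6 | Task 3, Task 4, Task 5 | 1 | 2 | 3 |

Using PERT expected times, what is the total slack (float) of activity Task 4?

10 hours

te_Task 1 = (2 + 4·3 + 4)/6 = 18/6 = 3
te_Task 2 = (3 + 4·8 + 19)/6 = 54/6 = 9
te_Task 3 = (1 + 4·3 + 5)/6 = 18/6 = 3
te_Task 4 = (3 + 4·4 + 5)/6 = 24/6 = 4
te_Task 5 = (8 + 4·12 + 28)/6 = 84/6 = 14
te_Task 6 = (1 + 4·2 + 3)/6 = 12/6 = 2

Forward pass:
ES_Task 1 = 0; EF_Task 1 = 3
ES_Task 2 = 3; EF_Task 2 = 3+9 = 12
ES_Task 3 = 3; EF_Task 3 = 3+3 = 6
ES_Task 4 = max(EF_Task 1=3, EF_Task 2=12) = 12; EF_Task 4 = 12+4 = 16
ES_Task 5 = max(EF_Task 2=12, EF_Task 3=6) = 12; EF_Task 5 = 12+14 = 26
ES_Task 6 = max(EF_Task 3=6, EF_Task 4=16, EF_Task 5=26) = 26; EF_Task 6 = 26+2 = 28
Expected project duration μ = 28 hours. Critical path: Task 1 → Task 2 → Task 5 → Task 6.

Backward pass:
LF_Task 6 = 28; LS_Task 6 = 28−2 = 26
LF_Task 5 = LS_Task 6 = 26; LS_Task 5 = 26−14 = 12
LF_Task 4 = LS_Task 6 = 26; LS_Task 4 = 26−4 = 22
LF_Task 3 = min(LS_Task 5=12, LS_Task 6=26) = 12; LS_Task 3 = 12−3 = 9
LF_Task 2 = min(LS_Task 4=22, LS_Task 5=12) = 12; LS_Task 2 = 12−9 = 3
LF_Task 1 = min(LS_Task 2=3, LS_Task 3=9, LS_Task 4=22) = 3; LS_Task 1 = 3−3 = 0
Slack_Task 4 = LS_Task 4 − ES_Task 4 = 22 − 12 = 10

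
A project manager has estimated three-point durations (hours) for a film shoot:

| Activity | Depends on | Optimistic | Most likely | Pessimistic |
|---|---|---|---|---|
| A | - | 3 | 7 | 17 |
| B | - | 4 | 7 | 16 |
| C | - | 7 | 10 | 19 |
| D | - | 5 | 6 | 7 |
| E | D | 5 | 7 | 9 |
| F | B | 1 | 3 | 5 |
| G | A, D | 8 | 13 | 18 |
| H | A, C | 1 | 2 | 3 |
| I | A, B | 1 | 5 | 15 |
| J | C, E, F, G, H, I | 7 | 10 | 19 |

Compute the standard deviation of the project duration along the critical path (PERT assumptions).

3.50 hours

te_A = (3 + 4·7 + 17)/6 = 48/6 = 8; σ²_A = ((17−3)/6)² = 5.444
te_B = (4 + 4·7 + 16)/6 = 48/6 = 8; σ²_B = ((16−4)/6)² = 4.000
te_C = (7 + 4·10 + 19)/6 = 66/6 = 11; σ²_C = ((19−7)/6)² = 4.000
te_D = (5 + 4·6 + 7)/6 = 36/6 = 6; σ²_D = ((7−5)/6)² = 0.111
te_E = (5 + 4·7 + 9)/6 = 42/6 = 7; σ²_E = ((9−5)/6)² = 0.444
te_F = (1 + 4·3 + 5)/6 = 18/6 = 3; σ²_F = ((5−1)/6)² = 0.444
te_G = (8 + 4·13 + 18)/6 = 78/6 = 13; σ²_G = ((18−8)/6)² = 2.778
te_H = (1 + 4·2 + 3)/6 = 12/6 = 2; σ²_H = ((3−1)/6)² = 0.111
te_I = (1 + 4·5 + 15)/6 = 36/6 = 6; σ²_I = ((15−1)/6)² = 5.444
te_J = (7 + 4·10 + 19)/6 = 66/6 = 11; σ²_J = ((19−7)/6)² = 4.000

Forward pass:
ES_A = 0; EF_A = 8
ES_B = 0; EF_B = 8
ES_C = 0; EF_C = 11
ES_D = 0; EF_D = 6
ES_E = 6; EF_E = 6+7 = 13
ES_F = 8; EF_F = 8+3 = 11
ES_G = max(EF_A=8, EF_D=6) = 8; EF_G = 8+13 = 21
ES_H = max(EF_A=8, EF_C=11) = 11; EF_H = 11+2 = 13
ES_I = max(EF_A=8, EF_B=8) = 8; EF_I = 8+6 = 14
ES_J = max(EF_C=11, EF_E=13, EF_F=11, EF_G=21, EF_H=13, EF_I=14) = 21; EF_J = 21+11 = 32
Expected project duration μ = 32 hours. Critical path: A → G → J.

Variance along critical path = 5.444 + 2.778 + 4.000 = 12.222
σ = √12.222 = 3.496 hours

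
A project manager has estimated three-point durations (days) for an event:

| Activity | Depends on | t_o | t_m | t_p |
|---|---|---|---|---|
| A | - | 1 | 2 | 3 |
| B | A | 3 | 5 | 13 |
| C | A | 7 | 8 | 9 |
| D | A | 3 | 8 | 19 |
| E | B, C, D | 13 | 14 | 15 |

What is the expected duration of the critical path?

25 days

te_A = (1 + 4·2 + 3)/6 = 12/6 = 2
te_B = (3 + 4·5 + 13)/6 = 36/6 = 6
te_C = (7 + 4·8 + 9)/6 = 48/6 = 8
te_D = (3 + 4·8 + 19)/6 = 54/6 = 9
te_E = (13 + 4·14 + 15)/6 = 84/6 = 14

Forward pass:
ES_A = 0; EF_A = 2
ES_B = 2; EF_B = 2+6 = 8
ES_C = 2; EF_C = 2+8 = 10
ES_D = 2; EF_D = 2+9 = 11
ES_E = max(EF_B=8, EF_C=10, EF_D=11) = 11; EF_E = 11+14 = 25
Expected project duration μ = 25 days. Critical path: A → D → E.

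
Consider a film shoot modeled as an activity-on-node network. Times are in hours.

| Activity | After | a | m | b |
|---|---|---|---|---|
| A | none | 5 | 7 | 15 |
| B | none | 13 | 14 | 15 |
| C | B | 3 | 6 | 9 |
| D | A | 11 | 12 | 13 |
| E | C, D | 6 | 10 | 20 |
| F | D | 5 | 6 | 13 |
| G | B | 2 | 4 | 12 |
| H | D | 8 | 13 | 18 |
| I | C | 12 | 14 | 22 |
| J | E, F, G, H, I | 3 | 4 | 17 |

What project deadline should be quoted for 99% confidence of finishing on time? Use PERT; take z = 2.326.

te_A = (5 + 4·7 + 15)/6 = 48/6 = 8; σ²_A = ((15−5)/6)² = 2.778
te_B = (13 + 4·14 + 15)/6 = 84/6 = 14; σ²_B = ((15−13)/6)² = 0.111
te_C = (3 + 4·6 + 9)/6 = 36/6 = 6; σ²_C = ((9−3)/6)² = 1.000
te_D = (11 + 4·12 + 13)/6 = 72/6 = 12; σ²_D = ((13−11)/6)² = 0.111
te_E = (6 + 4·10 + 20)/6 = 66/6 = 11; σ²_E = ((20−6)/6)² = 5.444
te_F = (5 + 4·6 + 13)/6 = 42/6 = 7; σ²_F = ((13−5)/6)² = 1.778
te_G = (2 + 4·4 + 12)/6 = 30/6 = 5; σ²_G = ((12−2)/6)² = 2.778
te_H = (8 + 4·13 + 18)/6 = 78/6 = 13; σ²_H = ((18−8)/6)² = 2.778
te_I = (12 + 4·14 + 22)/6 = 90/6 = 15; σ²_I = ((22−12)/6)² = 2.778
te_J = (3 + 4·4 + 17)/6 = 36/6 = 6; σ²_J = ((17−3)/6)² = 5.444

Forward pass:
ES_A = 0; EF_A = 8
ES_B = 0; EF_B = 14
ES_C = 14; EF_C = 14+6 = 20
ES_D = 8; EF_D = 8+12 = 20
ES_E = max(EF_C=20, EF_D=20) = 20; EF_E = 20+11 = 31
ES_F = 20; EF_F = 20+7 = 27
ES_G = 14; EF_G = 14+5 = 19
ES_H = 20; EF_H = 20+13 = 33
ES_I = 20; EF_I = 20+15 = 35
ES_J = max(EF_E=31, EF_F=27, EF_G=19, EF_H=33, EF_I=35) = 35; EF_J = 35+6 = 41
Expected project duration μ = 41 hours. Critical path: B → C → I → J.

Variance along critical path = 0.111 + 1.000 + 2.778 + 5.444 = 9.333; σ = 3.055 hours.
D = μ + z·σ = 41 + 2.326·3.055 = 48.1 hours

48.1 hours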